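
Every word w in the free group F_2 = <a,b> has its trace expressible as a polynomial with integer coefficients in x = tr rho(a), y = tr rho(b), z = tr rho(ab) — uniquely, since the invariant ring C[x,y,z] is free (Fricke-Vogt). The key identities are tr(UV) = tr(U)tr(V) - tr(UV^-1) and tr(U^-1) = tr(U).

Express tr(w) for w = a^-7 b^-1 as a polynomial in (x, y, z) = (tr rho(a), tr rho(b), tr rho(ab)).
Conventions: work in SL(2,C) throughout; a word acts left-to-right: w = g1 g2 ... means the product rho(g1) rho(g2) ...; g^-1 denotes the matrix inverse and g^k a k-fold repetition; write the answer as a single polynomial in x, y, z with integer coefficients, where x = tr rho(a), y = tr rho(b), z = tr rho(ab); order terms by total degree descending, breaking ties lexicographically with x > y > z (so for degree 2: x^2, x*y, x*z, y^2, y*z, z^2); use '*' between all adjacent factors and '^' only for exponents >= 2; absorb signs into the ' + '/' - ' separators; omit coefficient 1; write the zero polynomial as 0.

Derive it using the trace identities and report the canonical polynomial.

x^6*z - x^5*y - 5*x^4*z + 4*x^3*y + 6*x^2*z - 3*x*y - z

tr(a^-1) = tr(a) = x
tr(a^-2) = tr(a^-1) * tr(a) - tr(1) = x^2 - 2
tr(a^-3) = tr(a^-2) * tr(a) - tr(a^-1) = x^3 - 3*x
tr(a^-4) = tr(a^-3) * tr(a) - tr(a^-2) = x^4 - 4*x^2 + 2
tr(a^-5) = tr(a^-4) * tr(a) - tr(a^-3) = x^5 - 5*x^3 + 5*x
tr(a^-6) = tr(a^-5) * tr(a) - tr(a^-4) = x^6 - 6*x^4 + 9*x^2 - 2
tr(a^-1 b) = tr(b) * tr(a) - tr(b a) = x*y - z
tr(b a^-2) = tr(a^-1 b) * tr(a) - tr(a^-1 b a) = x^2*y - x*z - y
tr(a^-1 b a^-2) = tr(b a^-2) * tr(a) - tr(b a^-1) = x^3*y - x^2*z - 2*x*y + z
tr(a^-4 b) = tr(a^-1 b a^-2) * tr(a) - tr(a^-1 b a^-1) = x^4*y - x^3*z - 3*x^2*y + 2*x*z + y
tr(b a^-5) = tr(a^-4 b) * tr(a) - tr(a^-4 b a) = x^5*y - x^4*z - 4*x^3*y + 3*x^2*z + 3*x*y - z
tr(a^-6 b) = tr(b a^-5) * tr(a) - tr(b a^-4) = x^6*y - x^5*z - 5*x^4*y + 4*x^3*z + 6*x^2*y - 3*x*z - y
tr(a^-1 b^-1 a^-5) = tr(a^-6) * tr(b) - tr(a^-6 b) = x^5*z - x^4*y - 4*x^3*z + 3*x^2*y + 3*x*z - y
tr(a^-1 b^-1 a^-2) = tr(a^-3) * tr(b) - tr(a^-3 b) = x^2*z - x*y - z
tr(a^-1 b^-1 a^-1) = tr(a^-2) * tr(b) - tr(a^-2 b) = x*z - y
tr(a^-3 b^-1 a^-1) = tr(a^-1 b^-1 a^-2) * tr(a) - tr(a^-1 b^-1 a^-1) = x^3*z - x^2*y - 2*x*z + y
tr(a^-1 b^-1 a^-4) = tr(a^-3 b^-1 a^-1) * tr(a) - tr(a^-3 b^-1) = x^4*z - x^3*y - 3*x^2*z + 2*x*y + z
tr(a^-7 b^-1) = tr(a^-1 b^-1 a^-5) * tr(a) - tr(a^-1 b^-1 a^-4) = x^6*z - x^5*y - 5*x^4*z + 4*x^3*y + 6*x^2*z - 3*x*y - z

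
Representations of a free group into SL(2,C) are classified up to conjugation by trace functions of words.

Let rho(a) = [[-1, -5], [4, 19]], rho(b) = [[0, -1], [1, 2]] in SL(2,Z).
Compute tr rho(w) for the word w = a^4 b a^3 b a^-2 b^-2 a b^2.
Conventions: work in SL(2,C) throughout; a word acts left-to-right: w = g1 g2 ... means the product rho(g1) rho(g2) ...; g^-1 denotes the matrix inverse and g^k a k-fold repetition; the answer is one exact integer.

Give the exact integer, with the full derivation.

9397119829423

rho(a) = [[-1, -5], [4, 19]]
... * rho(a) = [[-1, -5], [4, 19]]  ->  [[-19, -90], [72, 341]]
... * rho(a) = [[-1, -5], [4, 19]]  ->  [[-341, -1615], [1292, 6119]]
... * rho(a) = [[-1, -5], [4, 19]]  ->  [[-6119, -28980], [23184, 109801]]
... * rho(b) = [[0, -1], [1, 2]]  ->  [[-28980, -51841], [109801, 196418]]
... * rho(a) = [[-1, -5], [4, 19]]  ->  [[-178384, -840079], [675871, 3182937]]
... * rho(a) = [[-1, -5], [4, 19]]  ->  [[-3181932, -15069581], [12055877, 57096448]]
... * rho(a) = [[-1, -5], [4, 19]]  ->  [[-57096392, -270412379], [216329915, 1024553127]]
... * rho(b) = [[0, -1], [1, 2]]  ->  [[-270412379, -483728366], [1024553127, 1832776339]]
... * rho(a^-1) = [[19, 5], [-4, -1]]  ->  [[-3202921737, -868333529], [12135404057, 3289989296]]
... * rho(a^-1) = [[19, 5], [-4, -1]]  ->  [[-57382178887, -15146275156], [217412719899, 57387030989]]
... * rho(b^-1) = [[2, 1], [-1, 0]]  ->  [[-99618082618, -57382178887], [377438408809, 217412719899]]
... * rho(b^-1) = [[2, 1], [-1, 0]]  ->  [[-141853986349, -99618082618], [537464097719, 377438408809]]
... * rho(a) = [[-1, -5], [4, 19]]  ->  [[-256618344123, -1183473637997], [972289537517, 4484009278776]]
... * rho(b) = [[0, -1], [1, 2]]  ->  [[-1183473637997, -2110328931871], [4484009278776, 7995729020035]]
... * rho(b) = [[0, -1], [1, 2]]  ->  [[-2110328931871, -3037184225745], [7995729020035, 11507448761294]]
tr = -2110328931871 + 11507448761294 = 9397119829423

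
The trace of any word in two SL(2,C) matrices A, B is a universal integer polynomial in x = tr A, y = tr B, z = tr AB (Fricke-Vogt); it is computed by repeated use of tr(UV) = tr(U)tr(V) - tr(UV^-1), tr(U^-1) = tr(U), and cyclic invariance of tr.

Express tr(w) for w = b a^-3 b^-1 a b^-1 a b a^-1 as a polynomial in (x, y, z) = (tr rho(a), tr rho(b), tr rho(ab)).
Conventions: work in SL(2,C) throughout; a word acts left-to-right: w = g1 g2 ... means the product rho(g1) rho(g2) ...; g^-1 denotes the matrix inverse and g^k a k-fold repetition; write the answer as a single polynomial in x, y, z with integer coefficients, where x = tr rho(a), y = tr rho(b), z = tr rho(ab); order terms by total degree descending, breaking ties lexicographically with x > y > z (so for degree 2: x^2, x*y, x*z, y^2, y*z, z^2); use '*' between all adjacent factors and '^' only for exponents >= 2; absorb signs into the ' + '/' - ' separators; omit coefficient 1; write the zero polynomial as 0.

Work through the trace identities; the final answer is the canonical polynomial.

trace(b^2) = trace(b)*trace(b) - trace(1)   [square of b] = y^2 - 2
so trace(b a b) = trace(b)*trace(a b) - trace(a)   [square of b] = y*z - x
trace(b a b^2) = trace(b)*trace(b a b) - trace(b a)   [square of b] = y^2*z - x*y - z
reduce: trace(a b a b) = trace(b a)*trace(b a) - trace(1)   [split at a repeated b] = z^2 - 2
reduce: trace(a b a) = trace(a)*trace(b a) - trace(b)   [square of a] = x*z - y
so trace(b a b^2 a) = trace(b)*trace(a b a b) - trace(a b a)   [square of b] = y*z^2 - x*z - y
trace(a b^2 a^-1 b) = trace(b a b^2)*trace(a) - trace(b a b^2 a)   [inverse elimination on a] = x*y^2*z - x^2*y - y*z^2 + y
so trace(a^-1 b^-1 a b^2) = trace(a b^2 a^-1)*trace(b) - trace(a b^2 a^-1 b)   [inverse elimination on b] = -x*y^2*z + x^2*y + y^3 + y*z^2 - 3*y
trace(b a^-2 b^-1 a b) = trace(a^-1 b^-1 a b^2)*trace(a) - trace(a^-1 b^-1 a b^2 a)   [inverse elimination on a] = -x^2*y^2*z + x^3*y + x*y^3 + x*y*z^2 - 3*x*y - z
trace(a b a b a) = trace(a)*trace(b a b a) - trace(b a b)   [square of a] = x*z^2 - y*z - x
so trace(a b a b a b) = trace(b a b a)*trace(b a) - trace(a b)   [split at a repeated b] = z^3 - 3*z
trace(b^-1 a b a b a) = trace(a b a b a)*trace(b) - trace(a b a b a b)   [inverse elimination on b] = x*y*z^2 - y^2*z - z^3 - x*y + 3*z
reduce: trace(a^-1 b^-1 a b a b) = trace(b^-1 a b a b)*trace(a) - trace(b^-1 a b a b a)   [inverse elimination on a] = -x*y*z^2 + x^2*z + y^2*z + z^3 - 3*z
trace(b a^-2 b^-1 a b a) = trace(a^-1 b^-1 a b a b)*trace(a) - trace(a^-1 b^-1 a b a b a)   [inverse elimination on a] = -x^2*y*z^2 + x^3*z + x*y^2*z + x*z^3 - 4*x*z + y
so trace(b^-1 a b a^-1 b a^-2) = trace(b a^-2 b^-1 a b)*trace(a) - trace(b a^-2 b^-1 a b a)   [inverse elimination on a] = -x^3*y^2*z + x^4*y + x^2*y^3 + 2*x^2*y*z^2 - x^3*z - x*y^2*z - x*z^3 - 3*x^2*y + 3*x*z - y
reduce: trace(b^3) = trace(b)*trace(b^2) - trace(b)   [square of b] = y^3 - 3*y
trace(a b^3 a) = trace(a)*trace(b^3 a) - trace(b^3)   [square of a] = x*y^2*z - x^2*y - y^3 - x*z + 3*y
trace(a b^3 a b) = trace(b)*trace(a b a b^2) - trace(a b a b)   [square of b] = y^2*z^2 - x*y*z - y^2 - z^2 + 2
trace(b^2 a b^-1 a b) = trace(a b^3 a)*trace(b) - trace(a b^3 a b)   [inverse elimination on b] = x*y^3*z - x^2*y^2 - y^4 - y^2*z^2 + 4*y^2 + z^2 - 2
trace(a^2 b a) = trace(a)*trace(a b a) - trace(a b)   [square of a] = x^2*z - x*y - z
reduce: trace(a b a b^2 a) = trace(b)*trace(a^2 b a b) - trace(a^2 b a)   [square of b] = x*y*z^2 - x^2*z - y^2*z + z
so trace(a b a b^2 a b) = trace(b)*trace(a b a b a b) - trace(a b a b a)   [square of b] = y*z^3 - x*z^2 - 2*y*z + x
so trace(b^2 a b^-1 a b a) = trace(a b a b^2 a)*trace(b) - trace(a b a b^2 a b)   [inverse elimination on b] = x*y^2*z^2 - x^2*y*z - y^3*z - y*z^3 + x*z^2 + 3*y*z - x
trace(b a b^-1 a b a^-1 b) = trace(b^2 a b^-1 a b)*trace(a) - trace(b^2 a b^-1 a b a)   [inverse elimination on a] = x^2*y^3*z - x^3*y^2 - x*y^4 - 2*x*y^2*z^2 + x^2*y*z + y^3*z + y*z^3 + 4*x*y^2 - 3*y*z - x
so trace(b a b a^2 b) = trace(b)*trace(a b a^2 b) - trace(a b a^2)   [square of b] = x*y*z^2 - x^2*z - y^2*z + z
trace(b a b a^2 b a) = trace(a)*trace(b a b a b a) - trace(b a b a b)   [square of a] = x*z^3 - y*z^2 - 2*x*z + y
reduce: trace(a b a^-1 b a b a) = trace(b a b a^2 b)*trace(a) - trace(b a b a^2 b a)   [inverse elimination on a] = x^2*y*z^2 - x^3*z - x*y^2*z - x*z^3 + y*z^2 + 3*x*z - y
trace(b a b a b a b a) = trace(a b)*trace(a b a b a b) - trace(a^-1 b^-1 a^-1 b^-1)   [split at a repeated a] = z^4 - 4*z^2 + 2
reduce: trace(a b a^-1 b a b a b) = trace(b a b a b a b)*trace(a) - trace(b a b a b a b a)   [inverse elimination on a] = x*y*z^3 - x^2*z^2 - z^4 - 2*x*y*z + x^2 + 4*z^2 - 2
trace(b a b^-1 a b a^-1 b a) = trace(a b a^-1 b a b a)*trace(b) - trace(a b a^-1 b a b a b)   [inverse elimination on b] = x^2*y^2*z^2 - x^3*y*z - x*y^3*z - 2*x*y*z^3 + x^2*z^2 + y^2*z^2 + z^4 + 5*x*y*z - x^2 - y^2 - 4*z^2 + 2
trace(b a b^-1 a b a^-1 b a^-1) = trace(b a b^-1 a b a^-1 b)*trace(a) - trace(b a b^-1 a b a^-1 b a)   [inverse elimination on a] = x^3*y^3*z - x^4*y^2 - x^2*y^4 - 3*x^2*y^2*z^2 + 2*x^3*y*z + 2*x*y^3*z + 3*x*y*z^3 + 4*x^2*y^2 - x^2*z^2 - y^2*z^2 - z^4 - 8*x*y*z + y^2 + 4*z^2 - 2
trace(b a b^-1 a b a^-1 b a^-2) = trace(b a b^-1 a b a^-1 b a^-1)*trace(a) - trace(b a b^-1 a b a^-1 b)   [inverse elimination on a] = x^4*y^3*z - x^5*y^2 - x^3*y^4 - 3*x^3*y^2*z^2 + 2*x^4*y*z + x^2*y^3*z + 3*x^2*y*z^3 + 5*x^3*y^2 - x^3*z^2 + x*y^4 + x*y^2*z^2 - x*z^4 - 9*x^2*y*z - y^3*z - y*z^3 - 3*x*y^2 + 4*x*z^2 + 3*y*z - x
trace(a b^-1 a b a^-1 b a^-3 b) = trace(b a b^-1 a b a^-1 b a^-2)*trace(a) - trace(b a b^-1 a b a^-1 b a^-1)   [inverse elimination on a] = x^5*y^3*z - x^6*y^2 - x^4*y^4 - 3*x^4*y^2*z^2 + 2*x^5*y*z + 3*x^3*y*z^3 + 6*x^4*y^2 - x^4*z^2 + 2*x^2*y^4 + 4*x^2*y^2*z^2 - x^2*z^4 - 11*x^3*y*z - 3*x*y^3*z - 4*x*y*z^3 - 7*x^2*y^2 + 5*x^2*z^2 + y^2*z^2 + z^4 + 11*x*y*z - x^2 - y^2 - 4*z^2 + 2
trace(b a^-3 b^-1 a b^-1 a b a^-1) = trace(a b^-1 a b a^-1 b a^-3)*trace(b) - trace(a b^-1 a b a^-1 b a^-3 b)   [inverse elimination on b] = -x^5*y^3*z + x^6*y^2 + x^4*y^4 + 3*x^4*y^2*z^2 - 2*x^5*y*z - x^3*y^3*z - 3*x^3*y*z^3 - 5*x^4*y^2 + x^4*z^2 - x^2*y^4 - 2*x^2*y^2*z^2 + x^2*z^4 + 10*x^3*y*z + 2*x*y^3*z + 3*x*y*z^3 + 4*x^2*y^2 - 5*x^2*z^2 - y^2*z^2 - z^4 - 8*x*y*z + x^2 + 4*z^2 - 2

-x^5*y^3*z + x^6*y^2 + x^4*y^4 + 3*x^4*y^2*z^2 - 2*x^5*y*z - x^3*y^3*z - 3*x^3*y*z^3 - 5*x^4*y^2 + x^4*z^2 - x^2*y^4 - 2*x^2*y^2*z^2 + x^2*z^4 + 10*x^3*y*z + 2*x*y^3*z + 3*x*y*z^3 + 4*x^2*y^2 - 5*x^2*z^2 - y^2*z^2 - z^4 - 8*x*y*z + x^2 + 4*z^2 - 2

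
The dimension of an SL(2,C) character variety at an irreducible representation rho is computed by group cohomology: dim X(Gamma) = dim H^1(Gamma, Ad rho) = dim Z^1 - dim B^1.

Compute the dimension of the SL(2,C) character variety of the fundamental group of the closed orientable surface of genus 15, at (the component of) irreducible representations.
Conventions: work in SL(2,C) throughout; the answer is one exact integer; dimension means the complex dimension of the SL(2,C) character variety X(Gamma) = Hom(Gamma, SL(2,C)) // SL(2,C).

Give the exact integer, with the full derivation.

The genus-15 surface group: 2g = 30 generators, one relator prod [a_i, b_i].
Before the relator condition, cocycle space has dim 3*30 = 90.
H^2 = coker(d_2) is dual to H^0 = 0 at irreducible rho (Poincare duality), so d_2 is onto: dim Z^1 = 87.
Coboundaries contribute dim B^1 = 3 (injective at irreducible rho).
Hence dim X = 87 - 3 = 84.

84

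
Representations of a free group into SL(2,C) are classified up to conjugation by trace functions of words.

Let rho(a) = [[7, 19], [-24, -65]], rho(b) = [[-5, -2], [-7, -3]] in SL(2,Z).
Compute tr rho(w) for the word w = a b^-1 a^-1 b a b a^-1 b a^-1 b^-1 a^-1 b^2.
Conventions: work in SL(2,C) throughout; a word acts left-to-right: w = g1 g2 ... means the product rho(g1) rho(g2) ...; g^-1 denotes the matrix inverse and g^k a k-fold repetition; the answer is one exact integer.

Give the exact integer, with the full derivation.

154800692998492

rho(a) = [[7, 19], [-24, -65]]
... * rho(b^-1) = [[-3, 2], [7, -5]]  ->  [[112, -81], [-383, 277]]
... * rho(a^-1) = [[-65, -19], [24, 7]]  ->  [[-9224, -2695], [31543, 9216]]
... * rho(b) = [[-5, -2], [-7, -3]]  ->  [[64985, 26533], [-222227, -90734]]
... * rho(a) = [[7, 19], [-24, -65]]  ->  [[-181897, -489930], [622027, 1675397]]
... * rho(b) = [[-5, -2], [-7, -3]]  ->  [[4338995, 1833584], [-14837914, -6270245]]
... * rho(a^-1) = [[-65, -19], [24, 7]]  ->  [[-238028659, -69605817], [813978530, 238028651]]
... * rho(b) = [[-5, -2], [-7, -3]]  ->  [[1677384014, 684874769], [-5736093207, -2342043013]]
... * rho(a^-1) = [[-65, -19], [24, 7]]  ->  [[-92592966454, -27076172883], [316637026143, 92591469842]]
... * rho(b^-1) = [[-3, 2], [7, -5]]  ->  [[88245689181, -49805068493], [-301770789535, 170316703076]]
... * rho(a^-1) = [[-65, -19], [24, 7]]  ->  [[-6931291440597, -2025303573890], [23702702193599, 6925861922697]]
... * rho(b) = [[-5, -2], [-7, -3]]  ->  [[48833582220215, 19938493602864], [-166994544426874, -68182990155289]]
... * rho(b) = [[-5, -2], [-7, -3]]  ->  [[-383737366321123, -157482645249022], [1312253653221393, 538538059319615]]
tr = -383737366321123 + 538538059319615 = 154800692998492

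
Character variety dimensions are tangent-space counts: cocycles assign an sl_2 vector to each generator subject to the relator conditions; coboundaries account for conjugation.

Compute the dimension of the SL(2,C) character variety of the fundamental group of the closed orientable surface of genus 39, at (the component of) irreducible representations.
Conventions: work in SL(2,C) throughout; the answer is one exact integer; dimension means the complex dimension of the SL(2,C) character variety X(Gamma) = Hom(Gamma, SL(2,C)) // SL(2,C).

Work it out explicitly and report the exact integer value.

pi_1 of the closed genus-39 surface has 78 generators bound by the single product-of-commutators relator.
Before the relator condition, cocycle space has dim 3*78 = 234.
H^2 = coker(d_2) is dual to H^0 = 0 at irreducible rho (Poincare duality), so d_2 is onto: dim Z^1 = 231.
dim B^1 = 3 (coboundaries, injective at irreducible rho).
dim H^1 = 231 - 3 = 228 = dim X.

228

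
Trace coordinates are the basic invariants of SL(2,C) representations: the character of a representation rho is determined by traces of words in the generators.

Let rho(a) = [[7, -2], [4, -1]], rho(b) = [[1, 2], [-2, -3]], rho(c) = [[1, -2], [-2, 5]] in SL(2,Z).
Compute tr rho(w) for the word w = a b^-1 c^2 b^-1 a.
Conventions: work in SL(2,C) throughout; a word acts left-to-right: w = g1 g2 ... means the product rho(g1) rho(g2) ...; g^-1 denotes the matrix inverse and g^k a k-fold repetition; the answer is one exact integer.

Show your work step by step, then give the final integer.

-4126

rho(a) = [[7, -2], [4, -1]]
... * rho(b^-1) = [[-3, -2], [2, 1]]  ->  [[-25, -16], [-14, -9]]
... * rho(c) = [[1, -2], [-2, 5]]  ->  [[7, -30], [4, -17]]
... * rho(c) = [[1, -2], [-2, 5]]  ->  [[67, -164], [38, -93]]
... * rho(b^-1) = [[-3, -2], [2, 1]]  ->  [[-529, -298], [-300, -169]]
... * rho(a) = [[7, -2], [4, -1]]  ->  [[-4895, 1356], [-2776, 769]]
tr = -4895 + 769 = -4126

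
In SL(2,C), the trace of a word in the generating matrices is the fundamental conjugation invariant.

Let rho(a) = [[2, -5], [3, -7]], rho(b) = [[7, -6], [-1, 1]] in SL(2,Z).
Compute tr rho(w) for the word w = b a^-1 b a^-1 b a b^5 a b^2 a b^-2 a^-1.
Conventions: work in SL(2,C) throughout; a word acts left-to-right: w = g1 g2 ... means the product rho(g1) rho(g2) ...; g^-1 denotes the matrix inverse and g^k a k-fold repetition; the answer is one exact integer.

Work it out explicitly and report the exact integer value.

rho(b) = [[7, -6], [-1, 1]]
... * rho(a^-1) = [[-7, 5], [-3, 2]]  ->  [[-31, 23], [4, -3]]
... * rho(b) = [[7, -6], [-1, 1]]  ->  [[-240, 209], [31, -27]]
... * rho(a^-1) = [[-7, 5], [-3, 2]]  ->  [[1053, -782], [-136, 101]]
... * rho(b) = [[7, -6], [-1, 1]]  ->  [[8153, -7100], [-1053, 917]]
... * rho(a) = [[2, -5], [3, -7]]  ->  [[-4994, 8935], [645, -1154]]
... * rho(b) = [[7, -6], [-1, 1]]  ->  [[-43893, 38899], [5669, -5024]]
... * rho(b) = [[7, -6], [-1, 1]]  ->  [[-346150, 302257], [44707, -39038]]
... * rho(b) = [[7, -6], [-1, 1]]  ->  [[-2725307, 2379157], [351987, -307280]]
... * rho(b) = [[7, -6], [-1, 1]]  ->  [[-21456306, 18730999], [2771189, -2419202]]
... * rho(b) = [[7, -6], [-1, 1]]  ->  [[-168925141, 147468835], [21817525, -19046336]]
... * rho(a) = [[2, -5], [3, -7]]  ->  [[104556223, -187656140], [-13503958, 24236727]]
... * rho(b) = [[7, -6], [-1, 1]]  ->  [[919549701, -814993478], [-118764433, 105260475]]
... * rho(b) = [[7, -6], [-1, 1]]  ->  [[7251841385, -6332291684], [-936611506, 817847073]]
... * rho(a) = [[2, -5], [3, -7]]  ->  [[-4493192282, 8066834863], [580318207, -1041871981]]
... * rho(b^-1) = [[1, 6], [1, 7]]  ->  [[3573642581, 29508690349], [-461553774, -3811194625]]
... * rho(b^-1) = [[1, 6], [1, 7]]  ->  [[33082332930, 228002687929], [-4272748399, -29447685019]]
... * rho(a^-1) = [[-7, 5], [-3, 2]]  ->  [[-915584394297, 621417040508], [118252293850, -80259112033]]
tr = -915584394297 + -80259112033 = -995843506330

-995843506330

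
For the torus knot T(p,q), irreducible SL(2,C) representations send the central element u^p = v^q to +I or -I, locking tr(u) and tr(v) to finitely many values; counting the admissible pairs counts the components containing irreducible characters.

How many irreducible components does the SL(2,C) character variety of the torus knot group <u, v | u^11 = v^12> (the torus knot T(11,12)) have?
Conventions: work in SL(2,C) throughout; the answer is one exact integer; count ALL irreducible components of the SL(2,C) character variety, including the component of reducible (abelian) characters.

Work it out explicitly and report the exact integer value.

56

For T(11,12): irreducibility forces the central element u^11 = v^12 to one of +I, -I.
So on each irreducible component the traces are pinned: tr(u) = 2*cos(pi*alpha/11) with 1 <= alpha <= 10, tr(v) = 2*cos(pi*beta/12) with 1 <= beta <= 11.
Consistency of u^11 = (-1)^alpha I with v^12 = (-1)^beta I forces alpha = beta (mod 2).
Enumerate parity-matched pairs: 5*6 odd-odd plus 5*5 even-even gives 55.
Total: 55 irreducible-character components + 1 reducible (abelian) component = 56.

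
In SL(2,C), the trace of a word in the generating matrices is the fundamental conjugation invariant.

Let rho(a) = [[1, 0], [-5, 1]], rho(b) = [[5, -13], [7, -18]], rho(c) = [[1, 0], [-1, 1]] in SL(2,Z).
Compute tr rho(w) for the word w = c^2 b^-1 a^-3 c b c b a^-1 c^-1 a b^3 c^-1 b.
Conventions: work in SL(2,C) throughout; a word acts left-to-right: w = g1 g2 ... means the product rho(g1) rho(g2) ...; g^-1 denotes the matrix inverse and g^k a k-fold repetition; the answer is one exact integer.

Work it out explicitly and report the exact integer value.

23582364

rho(c) = [[1, 0], [-1, 1]]
... * rho(c) = [[1, 0], [-1, 1]]  ->  [[1, 0], [-2, 1]]
... * rho(b^-1) = [[-18, 13], [-7, 5]]  ->  [[-18, 13], [29, -21]]
... * rho(a^-1) = [[1, 0], [5, 1]]  ->  [[47, 13], [-76, -21]]
... * rho(a^-1) = [[1, 0], [5, 1]]  ->  [[112, 13], [-181, -21]]
... * rho(a^-1) = [[1, 0], [5, 1]]  ->  [[177, 13], [-286, -21]]
... * rho(c) = [[1, 0], [-1, 1]]  ->  [[164, 13], [-265, -21]]
... * rho(b) = [[5, -13], [7, -18]]  ->  [[911, -2366], [-1472, 3823]]
... * rho(c) = [[1, 0], [-1, 1]]  ->  [[3277, -2366], [-5295, 3823]]
... * rho(b) = [[5, -13], [7, -18]]  ->  [[-177, -13], [286, 21]]
... * rho(a^-1) = [[1, 0], [5, 1]]  ->  [[-242, -13], [391, 21]]
... * rho(c^-1) = [[1, 0], [1, 1]]  ->  [[-255, -13], [412, 21]]
... * rho(a) = [[1, 0], [-5, 1]]  ->  [[-190, -13], [307, 21]]
... * rho(b) = [[5, -13], [7, -18]]  ->  [[-1041, 2704], [1682, -4369]]
... * rho(b) = [[5, -13], [7, -18]]  ->  [[13723, -35139], [-22173, 56776]]
... * rho(b) = [[5, -13], [7, -18]]  ->  [[-177358, 454103], [286567, -733719]]
... * rho(c^-1) = [[1, 0], [1, 1]]  ->  [[276745, 454103], [-447152, -733719]]
... * rho(b) = [[5, -13], [7, -18]]  ->  [[4562446, -11771539], [-7371793, 19019918]]
tr = 4562446 + 19019918 = 23582364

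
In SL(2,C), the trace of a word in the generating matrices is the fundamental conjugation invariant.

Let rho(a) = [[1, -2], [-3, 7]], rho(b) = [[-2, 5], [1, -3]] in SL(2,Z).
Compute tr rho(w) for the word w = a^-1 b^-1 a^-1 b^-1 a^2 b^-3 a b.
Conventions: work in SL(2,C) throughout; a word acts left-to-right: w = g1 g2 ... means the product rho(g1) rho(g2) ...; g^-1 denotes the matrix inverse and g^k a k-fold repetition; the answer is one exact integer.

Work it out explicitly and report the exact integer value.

-1479192

rho(a^-1) = [[7, 2], [3, 1]]
... * rho(b^-1) = [[-3, -5], [-1, -2]]  ->  [[-23, -39], [-10, -17]]
... * rho(a^-1) = [[7, 2], [3, 1]]  ->  [[-278, -85], [-121, -37]]
... * rho(b^-1) = [[-3, -5], [-1, -2]]  ->  [[919, 1560], [400, 679]]
... * rho(a) = [[1, -2], [-3, 7]]  ->  [[-3761, 9082], [-1637, 3953]]
... * rho(a) = [[1, -2], [-3, 7]]  ->  [[-31007, 71096], [-13496, 30945]]
... * rho(b^-1) = [[-3, -5], [-1, -2]]  ->  [[21925, 12843], [9543, 5590]]
... * rho(b^-1) = [[-3, -5], [-1, -2]]  ->  [[-78618, -135311], [-34219, -58895]]
... * rho(b^-1) = [[-3, -5], [-1, -2]]  ->  [[371165, 663712], [161552, 288885]]
... * rho(a) = [[1, -2], [-3, 7]]  ->  [[-1619971, 3903654], [-705103, 1699091]]
... * rho(b) = [[-2, 5], [1, -3]]  ->  [[7143596, -19810817], [3109297, -8622788]]
tr = 7143596 + -8622788 = -1479192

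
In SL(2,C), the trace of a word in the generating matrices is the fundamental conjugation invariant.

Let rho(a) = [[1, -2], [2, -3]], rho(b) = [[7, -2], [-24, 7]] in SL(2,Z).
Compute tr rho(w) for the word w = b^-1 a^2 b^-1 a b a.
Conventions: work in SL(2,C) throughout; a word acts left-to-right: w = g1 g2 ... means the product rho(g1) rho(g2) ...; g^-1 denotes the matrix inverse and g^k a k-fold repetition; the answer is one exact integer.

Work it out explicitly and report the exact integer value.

-197282

rho(b^-1) = [[7, 2], [24, 7]]
... * rho(a) = [[1, -2], [2, -3]]  ->  [[11, -20], [38, -69]]
... * rho(a) = [[1, -2], [2, -3]]  ->  [[-29, 38], [-100, 131]]
... * rho(b^-1) = [[7, 2], [24, 7]]  ->  [[709, 208], [2444, 717]]
... * rho(a) = [[1, -2], [2, -3]]  ->  [[1125, -2042], [3878, -7039]]
... * rho(b) = [[7, -2], [-24, 7]]  ->  [[56883, -16544], [196082, -57029]]
... * rho(a) = [[1, -2], [2, -3]]  ->  [[23795, -64134], [82024, -221077]]
tr = 23795 + -221077 = -197282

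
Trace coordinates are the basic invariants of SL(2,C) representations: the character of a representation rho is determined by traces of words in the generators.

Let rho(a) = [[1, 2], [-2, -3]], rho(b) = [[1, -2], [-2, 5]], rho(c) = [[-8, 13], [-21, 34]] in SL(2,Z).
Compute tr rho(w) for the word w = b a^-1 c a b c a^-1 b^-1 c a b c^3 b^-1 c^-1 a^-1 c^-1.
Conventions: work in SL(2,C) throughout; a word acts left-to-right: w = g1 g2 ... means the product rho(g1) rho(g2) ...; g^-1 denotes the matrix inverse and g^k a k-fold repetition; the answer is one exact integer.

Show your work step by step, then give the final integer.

rho(b) = [[1, -2], [-2, 5]]
... * rho(a^-1) = [[-3, -2], [2, 1]]  ->  [[-7, -4], [16, 9]]
... * rho(c) = [[-8, 13], [-21, 34]]  ->  [[140, -227], [-317, 514]]
... * rho(a) = [[1, 2], [-2, -3]]  ->  [[594, 961], [-1345, -2176]]
... * rho(b) = [[1, -2], [-2, 5]]  ->  [[-1328, 3617], [3007, -8190]]
... * rho(c) = [[-8, 13], [-21, 34]]  ->  [[-65333, 105714], [147934, -239369]]
... * rho(a^-1) = [[-3, -2], [2, 1]]  ->  [[407427, 236380], [-922540, -535237]]
... * rho(b^-1) = [[5, 2], [2, 1]]  ->  [[2509895, 1051234], [-5683174, -2380317]]
... * rho(c) = [[-8, 13], [-21, 34]]  ->  [[-42155074, 68370591], [95452049, -154812040]]
... * rho(a) = [[1, 2], [-2, -3]]  ->  [[-178896256, -289421921], [405076129, 655340218]]
... * rho(b) = [[1, -2], [-2, 5]]  ->  [[399947586, -1089317093], [-905604307, 2466548832]]
... * rho(c) = [[-8, 13], [-21, 34]]  ->  [[19676078265, -31837462544], [-44552691016, 72089804297]]
... * rho(c) = [[-8, 13], [-21, 34]]  ->  [[511178087304, -826684709051], [-1157464362109, 1871868362890]]
... * rho(c) = [[-8, 13], [-21, 34]]  ->  [[13270954191639, -21461964972782], [-30049520723818, 48596487630843]]
... * rho(b^-1) = [[5, 2], [2, 1]]  ->  [[23430841012631, 5079943410496], [-53054628357404, -11502553816793]]
... * rho(c^-1) = [[34, -13], [21, -8]]  ->  [[903327406049870, -345240480448171], [-2045410994304389, 781730599180596]]
... * rho(a^-1) = [[-3, -2], [2, 1]]  ->  [[-3400463179045952, -2151895292547911], [7699694181274359, 4872552587789374]]
... * rho(c^-1) = [[34, -13], [21, -8]]  ->  [[-160805549231068499, 61421183667980664], [364113206506905060, -139076445058881659]]
tr = -160805549231068499 + -139076445058881659 = -299881994289950158

-299881994289950158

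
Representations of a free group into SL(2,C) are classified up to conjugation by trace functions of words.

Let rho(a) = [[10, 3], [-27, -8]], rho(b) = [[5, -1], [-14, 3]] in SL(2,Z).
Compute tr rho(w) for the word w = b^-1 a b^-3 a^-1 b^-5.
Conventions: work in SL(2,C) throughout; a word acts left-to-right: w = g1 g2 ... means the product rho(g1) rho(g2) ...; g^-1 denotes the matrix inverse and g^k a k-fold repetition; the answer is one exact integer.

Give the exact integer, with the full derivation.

rho(b^-1) = [[3, 1], [14, 5]]
... * rho(a) = [[10, 3], [-27, -8]]  ->  [[3, 1], [5, 2]]
... * rho(b^-1) = [[3, 1], [14, 5]]  ->  [[23, 8], [43, 15]]
... * rho(b^-1) = [[3, 1], [14, 5]]  ->  [[181, 63], [339, 118]]
... * rho(b^-1) = [[3, 1], [14, 5]]  ->  [[1425, 496], [2669, 929]]
... * rho(a^-1) = [[-8, -3], [27, 10]]  ->  [[1992, 685], [3731, 1283]]
... * rho(b^-1) = [[3, 1], [14, 5]]  ->  [[15566, 5417], [29155, 10146]]
... * rho(b^-1) = [[3, 1], [14, 5]]  ->  [[122536, 42651], [229509, 79885]]
... * rho(b^-1) = [[3, 1], [14, 5]]  ->  [[964722, 335791], [1806917, 628934]]
... * rho(b^-1) = [[3, 1], [14, 5]]  ->  [[7595240, 2643677], [14225827, 4951587]]
... * rho(b^-1) = [[3, 1], [14, 5]]  ->  [[59797198, 20813625], [111999699, 38983762]]
tr = 59797198 + 38983762 = 98780960

98780960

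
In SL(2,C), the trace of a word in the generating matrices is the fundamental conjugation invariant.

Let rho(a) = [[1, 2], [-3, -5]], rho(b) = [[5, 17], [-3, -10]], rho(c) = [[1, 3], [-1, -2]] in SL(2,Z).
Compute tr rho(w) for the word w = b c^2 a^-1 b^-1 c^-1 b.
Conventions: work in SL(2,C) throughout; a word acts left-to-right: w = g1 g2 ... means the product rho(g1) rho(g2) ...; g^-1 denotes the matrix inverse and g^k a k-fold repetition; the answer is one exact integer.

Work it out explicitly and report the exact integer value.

rho(b) = [[5, 17], [-3, -10]]
... * rho(c) = [[1, 3], [-1, -2]]  ->  [[-12, -19], [7, 11]]
... * rho(c) = [[1, 3], [-1, -2]]  ->  [[7, 2], [-4, -1]]
... * rho(a^-1) = [[-5, -2], [3, 1]]  ->  [[-29, -12], [17, 7]]
... * rho(b^-1) = [[-10, -17], [3, 5]]  ->  [[254, 433], [-149, -254]]
... * rho(c^-1) = [[-2, -3], [1, 1]]  ->  [[-75, -329], [44, 193]]
... * rho(b) = [[5, 17], [-3, -10]]  ->  [[612, 2015], [-359, -1182]]
tr = 612 + -1182 = -570

-570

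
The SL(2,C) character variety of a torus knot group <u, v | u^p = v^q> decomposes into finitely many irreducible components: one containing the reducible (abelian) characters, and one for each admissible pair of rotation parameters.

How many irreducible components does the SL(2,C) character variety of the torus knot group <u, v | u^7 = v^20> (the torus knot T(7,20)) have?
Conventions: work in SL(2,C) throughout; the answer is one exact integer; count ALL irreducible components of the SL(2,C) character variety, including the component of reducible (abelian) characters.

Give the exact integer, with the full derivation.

58

In the torus knot group T(7,20), u^7 = v^20 is central, so an irreducible representation sends it to +I or -I (Schur).
So on each irreducible component the traces are pinned: tr(u) = 2*cos(pi*alpha/7) with 1 <= alpha <= 6, tr(v) = 2*cos(pi*beta/20) with 1 <= beta <= 19.
Consistency of u^7 = (-1)^alpha I with v^20 = (-1)^beta I forces alpha = beta (mod 2).
Enumerate parity-matched pairs: 3*10 odd-odd plus 3*9 even-even gives 57.
Total: 57 irreducible-character components + 1 reducible (abelian) component = 58.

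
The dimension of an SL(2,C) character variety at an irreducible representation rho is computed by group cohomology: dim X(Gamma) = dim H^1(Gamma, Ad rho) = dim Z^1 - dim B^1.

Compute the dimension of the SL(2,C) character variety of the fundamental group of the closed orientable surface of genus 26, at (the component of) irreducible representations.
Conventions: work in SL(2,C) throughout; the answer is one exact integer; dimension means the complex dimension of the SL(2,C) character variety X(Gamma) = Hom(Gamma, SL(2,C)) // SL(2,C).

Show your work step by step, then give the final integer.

150

Gamma = pi_1(Sigma_26) = < a_1, b_1, ..., a_26, b_26 | prod [a_i, b_i] > has 2g = 52 generators and 1 relator.
Before the relator condition, cocycle space has dim 3*52 = 156.
d_2 is surjective at irreducible rho (its cokernel H^2 is dual to H^0 = 0), so dim Z^1 = 156 - 3 = 153.
As always at irreducible rho, dim B^1 = 3.
dim X = dim H^1 = 153 - 3 = 150.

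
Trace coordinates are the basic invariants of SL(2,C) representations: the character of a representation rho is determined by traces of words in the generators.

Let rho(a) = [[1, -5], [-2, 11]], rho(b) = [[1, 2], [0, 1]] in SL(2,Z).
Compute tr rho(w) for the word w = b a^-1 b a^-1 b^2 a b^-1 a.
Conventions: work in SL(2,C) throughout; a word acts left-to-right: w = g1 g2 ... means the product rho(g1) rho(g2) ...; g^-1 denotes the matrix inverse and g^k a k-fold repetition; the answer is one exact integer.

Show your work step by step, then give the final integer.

rho(b) = [[1, 2], [0, 1]]
... * rho(a^-1) = [[11, 5], [2, 1]]  ->  [[15, 7], [2, 1]]
... * rho(b) = [[1, 2], [0, 1]]  ->  [[15, 37], [2, 5]]
... * rho(a^-1) = [[11, 5], [2, 1]]  ->  [[239, 112], [32, 15]]
... * rho(b) = [[1, 2], [0, 1]]  ->  [[239, 590], [32, 79]]
... * rho(b) = [[1, 2], [0, 1]]  ->  [[239, 1068], [32, 143]]
... * rho(a) = [[1, -5], [-2, 11]]  ->  [[-1897, 10553], [-254, 1413]]
... * rho(b^-1) = [[1, -2], [0, 1]]  ->  [[-1897, 14347], [-254, 1921]]
... * rho(a) = [[1, -5], [-2, 11]]  ->  [[-30591, 167302], [-4096, 22401]]
tr = -30591 + 22401 = -8190

-8190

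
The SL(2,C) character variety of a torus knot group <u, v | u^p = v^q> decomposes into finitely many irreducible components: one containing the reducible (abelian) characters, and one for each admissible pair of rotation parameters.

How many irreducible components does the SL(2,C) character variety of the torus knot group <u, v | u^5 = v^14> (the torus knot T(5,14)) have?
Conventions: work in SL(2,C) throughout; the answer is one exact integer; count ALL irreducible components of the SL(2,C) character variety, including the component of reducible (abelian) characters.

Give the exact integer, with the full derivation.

27

For T(5,14): irreducibility forces the central element u^5 = v^14 to one of +I, -I.
On an irreducible component, tr(u) is locked at 2*cos(pi*alpha/5) for some alpha in 1..4, and tr(v) at 2*cos(pi*beta/14) for some beta in 1..13.
u^5 = (-1)^alpha I and v^14 = (-1)^beta I must agree, so alpha and beta have equal parity.
count pairs: odd alpha (2 choices) x odd beta (7), plus even alpha (2) x even beta (6): 2*7 + 2*6 = 26.
That is 26 components of irreducible characters, and with the reducible (abelian) component the total is 27.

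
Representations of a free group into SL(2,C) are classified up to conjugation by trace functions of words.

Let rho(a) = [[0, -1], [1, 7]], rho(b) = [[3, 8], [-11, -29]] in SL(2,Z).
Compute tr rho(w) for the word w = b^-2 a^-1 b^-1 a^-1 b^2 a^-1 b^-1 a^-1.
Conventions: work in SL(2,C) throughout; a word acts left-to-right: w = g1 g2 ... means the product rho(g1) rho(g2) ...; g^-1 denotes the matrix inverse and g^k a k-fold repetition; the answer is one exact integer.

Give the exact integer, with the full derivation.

rho(b^-1) = [[-29, -8], [11, 3]]
... * rho(b^-1) = [[-29, -8], [11, 3]]  ->  [[753, 208], [-286, -79]]
... * rho(a^-1) = [[7, 1], [-1, 0]]  ->  [[5063, 753], [-1923, -286]]
... * rho(b^-1) = [[-29, -8], [11, 3]]  ->  [[-138544, -38245], [52621, 14526]]
... * rho(a^-1) = [[7, 1], [-1, 0]]  ->  [[-931563, -138544], [353821, 52621]]
... * rho(b) = [[3, 8], [-11, -29]]  ->  [[-1270705, -3434728], [482632, 1304559]]
... * rho(b) = [[3, 8], [-11, -29]]  ->  [[33969893, 89441472], [-12902253, -33971155]]
... * rho(a^-1) = [[7, 1], [-1, 0]]  ->  [[148347779, 33969893], [-56344616, -12902253]]
... * rho(b^-1) = [[-29, -8], [11, 3]]  ->  [[-3928416768, -1084872553], [1492069081, 412050169]]
... * rho(a^-1) = [[7, 1], [-1, 0]]  ->  [[-26414044823, -3928416768], [10032433398, 1492069081]]
tr = -26414044823 + 1492069081 = -24921975742

-24921975742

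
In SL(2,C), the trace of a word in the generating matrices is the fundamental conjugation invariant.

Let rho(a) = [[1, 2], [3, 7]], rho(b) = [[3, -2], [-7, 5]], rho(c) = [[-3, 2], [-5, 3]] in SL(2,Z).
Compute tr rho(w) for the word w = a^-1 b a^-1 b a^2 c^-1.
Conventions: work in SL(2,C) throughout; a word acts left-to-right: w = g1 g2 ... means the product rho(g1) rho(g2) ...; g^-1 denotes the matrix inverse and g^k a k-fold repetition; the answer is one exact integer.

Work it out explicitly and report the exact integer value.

rho(a^-1) = [[7, -2], [-3, 1]]
... * rho(b) = [[3, -2], [-7, 5]]  ->  [[35, -24], [-16, 11]]
... * rho(a^-1) = [[7, -2], [-3, 1]]  ->  [[317, -94], [-145, 43]]
... * rho(b) = [[3, -2], [-7, 5]]  ->  [[1609, -1104], [-736, 505]]
... * rho(a) = [[1, 2], [3, 7]]  ->  [[-1703, -4510], [779, 2063]]
... * rho(a) = [[1, 2], [3, 7]]  ->  [[-15233, -34976], [6968, 15999]]
... * rho(c^-1) = [[3, -2], [5, -3]]  ->  [[-220579, 135394], [100899, -61933]]
tr = -220579 + -61933 = -282512

-282512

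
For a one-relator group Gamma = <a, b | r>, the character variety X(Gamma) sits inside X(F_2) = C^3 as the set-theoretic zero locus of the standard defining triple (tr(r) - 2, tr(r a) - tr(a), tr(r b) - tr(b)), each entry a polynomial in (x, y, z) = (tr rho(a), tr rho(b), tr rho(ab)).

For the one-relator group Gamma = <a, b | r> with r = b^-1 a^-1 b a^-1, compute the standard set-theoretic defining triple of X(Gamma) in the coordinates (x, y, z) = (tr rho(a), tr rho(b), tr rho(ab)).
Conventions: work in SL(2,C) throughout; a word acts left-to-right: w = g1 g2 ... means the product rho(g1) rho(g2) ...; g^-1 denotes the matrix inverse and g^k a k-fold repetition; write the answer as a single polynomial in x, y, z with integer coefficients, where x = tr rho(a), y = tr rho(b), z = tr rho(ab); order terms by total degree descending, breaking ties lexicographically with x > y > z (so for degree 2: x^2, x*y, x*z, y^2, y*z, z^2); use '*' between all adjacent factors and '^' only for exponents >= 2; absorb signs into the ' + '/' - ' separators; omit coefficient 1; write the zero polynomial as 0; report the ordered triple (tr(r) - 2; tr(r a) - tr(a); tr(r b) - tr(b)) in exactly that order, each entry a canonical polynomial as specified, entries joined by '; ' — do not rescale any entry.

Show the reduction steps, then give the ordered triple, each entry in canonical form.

tr(a^-1) = tr(a) = x
and tr(b a b) = tr(b) * tr(a b) - tr(a) = y*z - x
next, tr(b a b a) = tr(b a) * tr(b a) - tr(1)   [split at repeated b] = z^2 - 2
tr(a b a^-1 b) = tr(b a b) * tr(a) - tr(b a b a) = x*y*z - x^2 - z^2 + 2
tr(b a^-1 b^-1 a) = tr(a b a^-1) * tr(b) - tr(a b a^-1 b) = -x*y*z + x^2 + y^2 + z^2 - 2
and tr(b^-1 a^-1 b a^-1) = tr(b a^-1 b^-1) * tr(a) - tr(b a^-1 b^-1 a) = x*y*z - y^2 - z^2 + 2
next, tr(b a^-1) = tr(b) * tr(a) - tr(b a)   [inverse elimination on a] = x*y - z
next, tr(a^-1 b a^-1) = tr(b a^-1) * tr(a) - tr(b)   [inverse elimination on a] = x^2*y - x*z - y
assemble the triple (tr(r) - 2; tr(r a) - x; tr(r b) - y)

x*y*z - y^2 - z^2; 0; x^2*y - x*z - 2*y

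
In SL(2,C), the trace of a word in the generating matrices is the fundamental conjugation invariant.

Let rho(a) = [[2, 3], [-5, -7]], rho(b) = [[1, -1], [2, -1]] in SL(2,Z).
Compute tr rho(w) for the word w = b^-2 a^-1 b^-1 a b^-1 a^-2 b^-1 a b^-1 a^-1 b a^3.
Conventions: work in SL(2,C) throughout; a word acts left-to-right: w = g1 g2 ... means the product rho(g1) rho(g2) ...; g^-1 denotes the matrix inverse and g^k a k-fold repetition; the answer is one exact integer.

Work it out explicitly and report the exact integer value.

-89041520

rho(b^-1) = [[-1, 1], [-2, 1]]
... * rho(b^-1) = [[-1, 1], [-2, 1]]  ->  [[-1, 0], [0, -1]]
... * rho(a^-1) = [[-7, -3], [5, 2]]  ->  [[7, 3], [-5, -2]]
... * rho(b^-1) = [[-1, 1], [-2, 1]]  ->  [[-13, 10], [9, -7]]
... * rho(a) = [[2, 3], [-5, -7]]  ->  [[-76, -109], [53, 76]]
... * rho(b^-1) = [[-1, 1], [-2, 1]]  ->  [[294, -185], [-205, 129]]
... * rho(a^-1) = [[-7, -3], [5, 2]]  ->  [[-2983, -1252], [2080, 873]]
... * rho(a^-1) = [[-7, -3], [5, 2]]  ->  [[14621, 6445], [-10195, -4494]]
... * rho(b^-1) = [[-1, 1], [-2, 1]]  ->  [[-27511, 21066], [19183, -14689]]
... * rho(a) = [[2, 3], [-5, -7]]  ->  [[-160352, -229995], [111811, 160372]]
... * rho(b^-1) = [[-1, 1], [-2, 1]]  ->  [[620342, -390347], [-432555, 272183]]
... * rho(a^-1) = [[-7, -3], [5, 2]]  ->  [[-6294129, -2641720], [4388800, 1842031]]
... * rho(b) = [[1, -1], [2, -1]]  ->  [[-11577569, 8935849], [8072862, -6230831]]
... * rho(a) = [[2, 3], [-5, -7]]  ->  [[-67834383, -97283650], [47299879, 67834403]]
... * rho(a) = [[2, 3], [-5, -7]]  ->  [[350749484, 477482401], [-244572257, -332941184]]
... * rho(a) = [[2, 3], [-5, -7]]  ->  [[-1685913037, -2290128355], [1175561406, 1596871517]]
tr = -1685913037 + 1596871517 = -89041520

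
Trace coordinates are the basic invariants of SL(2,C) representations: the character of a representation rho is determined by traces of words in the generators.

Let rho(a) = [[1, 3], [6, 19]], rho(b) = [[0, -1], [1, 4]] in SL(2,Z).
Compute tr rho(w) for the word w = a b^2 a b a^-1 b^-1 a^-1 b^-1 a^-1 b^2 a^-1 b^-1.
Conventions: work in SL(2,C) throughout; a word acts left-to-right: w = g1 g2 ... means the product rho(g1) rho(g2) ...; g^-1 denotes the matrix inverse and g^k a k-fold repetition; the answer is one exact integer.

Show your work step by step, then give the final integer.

rho(a) = [[1, 3], [6, 19]]
... * rho(b) = [[0, -1], [1, 4]]  ->  [[3, 11], [19, 70]]
... * rho(b) = [[0, -1], [1, 4]]  ->  [[11, 41], [70, 261]]
... * rho(a) = [[1, 3], [6, 19]]  ->  [[257, 812], [1636, 5169]]
... * rho(b) = [[0, -1], [1, 4]]  ->  [[812, 2991], [5169, 19040]]
... * rho(a^-1) = [[19, -3], [-6, 1]]  ->  [[-2518, 555], [-16029, 3533]]
... * rho(b^-1) = [[4, 1], [-1, 0]]  ->  [[-10627, -2518], [-67649, -16029]]
... * rho(a^-1) = [[19, -3], [-6, 1]]  ->  [[-186805, 29363], [-1189157, 186918]]
... * rho(b^-1) = [[4, 1], [-1, 0]]  ->  [[-776583, -186805], [-4943546, -1189157]]
... * rho(a^-1) = [[19, -3], [-6, 1]]  ->  [[-13634247, 2142944], [-86792432, 13641481]]
... * rho(b) = [[0, -1], [1, 4]]  ->  [[2142944, 22206023], [13641481, 141358356]]
... * rho(b) = [[0, -1], [1, 4]]  ->  [[22206023, 86681148], [141358356, 551791943]]
... * rho(a^-1) = [[19, -3], [-6, 1]]  ->  [[-98172451, 20063079], [-624942894, 127716875]]
... * rho(b^-1) = [[4, 1], [-1, 0]]  ->  [[-412752883, -98172451], [-2627488451, -624942894]]
tr = -412752883 + -624942894 = -1037695777

-1037695777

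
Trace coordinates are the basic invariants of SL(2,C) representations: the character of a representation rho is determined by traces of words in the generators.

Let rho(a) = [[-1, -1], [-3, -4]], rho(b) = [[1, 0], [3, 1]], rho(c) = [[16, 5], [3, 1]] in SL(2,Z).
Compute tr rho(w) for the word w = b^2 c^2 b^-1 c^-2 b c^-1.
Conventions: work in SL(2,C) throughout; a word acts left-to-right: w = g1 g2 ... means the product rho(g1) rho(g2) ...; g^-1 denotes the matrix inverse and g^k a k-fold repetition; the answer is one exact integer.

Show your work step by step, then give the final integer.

rho(b) = [[1, 0], [3, 1]]
... * rho(b) = [[1, 0], [3, 1]]  ->  [[1, 0], [6, 1]]
... * rho(c) = [[16, 5], [3, 1]]  ->  [[16, 5], [99, 31]]
... * rho(c) = [[16, 5], [3, 1]]  ->  [[271, 85], [1677, 526]]
... * rho(b^-1) = [[1, 0], [-3, 1]]  ->  [[16, 85], [99, 526]]
... * rho(c^-1) = [[1, -5], [-3, 16]]  ->  [[-239, 1280], [-1479, 7921]]
... * rho(c^-1) = [[1, -5], [-3, 16]]  ->  [[-4079, 21675], [-25242, 134131]]
... * rho(b) = [[1, 0], [3, 1]]  ->  [[60946, 21675], [377151, 134131]]
... * rho(c^-1) = [[1, -5], [-3, 16]]  ->  [[-4079, 42070], [-25242, 260341]]
tr = -4079 + 260341 = 256262

256262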